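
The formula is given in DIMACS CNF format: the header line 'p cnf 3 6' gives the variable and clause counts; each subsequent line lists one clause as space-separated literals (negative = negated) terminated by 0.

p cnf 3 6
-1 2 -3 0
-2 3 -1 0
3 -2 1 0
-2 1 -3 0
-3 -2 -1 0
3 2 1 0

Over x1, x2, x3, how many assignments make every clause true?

2

There are 2^3 = 8 truth assignments over (x1, x2, x3).
Check each against the 6 clauses (columns in the order x1, x2, x3):
  F F F  ✗ fails (x3 ∨ x2 ∨ x1)
  F F T  ✓ satisfies all
  F T F  ✗ fails (x3 ∨ ¬x2 ∨ x1)
  F T T  ✗ fails (¬x2 ∨ x1 ∨ ¬x3)
  T F F  ✓ satisfies all
  T F T  ✗ fails (¬x1 ∨ x2 ∨ ¬x3)
  T T F  ✗ fails (¬x2 ∨ x3 ∨ ¬x1)
  T T T  ✗ fails (¬x3 ∨ ¬x2 ∨ ¬x1)
2 of the 8 rows are models.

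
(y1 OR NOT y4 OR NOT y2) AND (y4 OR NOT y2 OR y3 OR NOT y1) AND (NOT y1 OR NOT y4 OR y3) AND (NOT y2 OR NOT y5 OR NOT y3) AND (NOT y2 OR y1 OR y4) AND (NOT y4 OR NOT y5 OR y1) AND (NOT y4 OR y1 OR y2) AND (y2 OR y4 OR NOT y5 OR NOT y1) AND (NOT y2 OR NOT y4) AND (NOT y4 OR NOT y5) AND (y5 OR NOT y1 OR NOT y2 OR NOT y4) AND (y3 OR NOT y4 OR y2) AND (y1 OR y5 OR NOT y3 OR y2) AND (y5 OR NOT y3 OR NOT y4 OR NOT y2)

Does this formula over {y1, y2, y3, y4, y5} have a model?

Satisfiable

Suppose y2 = false.
Suppose y4 = true.
From the singleton clause (y1), y1 = true.
From the singleton clause (y3), y3 = true.
From the singleton clause (NOT y5), y5 = false.
This assignment satisfies each clause.
A satisfying assignment: y1=true, y2=false, y3=true, y4=true, y5=false.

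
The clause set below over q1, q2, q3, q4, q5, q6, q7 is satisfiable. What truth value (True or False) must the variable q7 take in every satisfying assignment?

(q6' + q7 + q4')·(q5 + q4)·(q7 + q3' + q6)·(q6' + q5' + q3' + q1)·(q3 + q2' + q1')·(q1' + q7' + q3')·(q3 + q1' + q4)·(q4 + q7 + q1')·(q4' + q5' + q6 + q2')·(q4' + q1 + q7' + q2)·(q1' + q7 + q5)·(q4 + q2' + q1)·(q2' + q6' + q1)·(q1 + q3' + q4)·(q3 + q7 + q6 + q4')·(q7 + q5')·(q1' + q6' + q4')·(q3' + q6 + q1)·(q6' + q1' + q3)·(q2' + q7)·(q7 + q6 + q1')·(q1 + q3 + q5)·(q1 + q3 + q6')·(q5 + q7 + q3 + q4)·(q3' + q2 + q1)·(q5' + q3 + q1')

Suppose q7 = 0.
From the singleton clause (q5'), q5 = 0.
From the singleton clause (q4), q4 = 1.
From the singleton clause (q6'), q6 = 0.
From the singleton clause (q3'), q3 = 0.
But (q3) is also a unit clause — contradiction.
So every satisfying assignment has q7 = True.

True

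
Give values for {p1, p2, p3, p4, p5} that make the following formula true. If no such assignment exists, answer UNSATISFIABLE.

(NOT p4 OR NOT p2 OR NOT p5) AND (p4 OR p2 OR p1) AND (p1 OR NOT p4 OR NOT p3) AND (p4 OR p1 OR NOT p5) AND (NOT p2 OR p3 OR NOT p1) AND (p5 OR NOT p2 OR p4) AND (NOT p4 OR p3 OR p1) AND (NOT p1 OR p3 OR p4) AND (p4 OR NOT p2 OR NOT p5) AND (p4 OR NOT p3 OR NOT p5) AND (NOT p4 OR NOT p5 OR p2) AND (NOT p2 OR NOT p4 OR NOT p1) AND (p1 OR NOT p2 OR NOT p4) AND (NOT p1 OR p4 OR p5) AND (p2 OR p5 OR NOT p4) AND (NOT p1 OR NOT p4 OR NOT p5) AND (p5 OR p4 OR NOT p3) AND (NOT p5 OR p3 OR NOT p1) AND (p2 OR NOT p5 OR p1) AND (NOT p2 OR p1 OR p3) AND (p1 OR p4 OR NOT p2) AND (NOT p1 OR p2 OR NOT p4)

UNSATISFIABLE

Suppose p4 = false.
Suppose p2 = true.
Unit clause (p5) forces p5 = true.
That conflicts with the unit clause (NOT p5).
Backtrack on p2: now try p2 = false.
Unit clause (p1) forces p1 = true.
Unit clause (p3) forces p3 = true.
Unit clause (NOT p5) forces p5 = false.
That conflicts with the unit clause (p5).
Either choice for p2 ends in contradiction.
Backtrack on p4: now try p4 = true.
Suppose p2 = false.
Unit clause (NOT p5) forces p5 = false.
That conflicts with the unit clause (p5).
Backtrack on p2: now try p2 = true.
Unit clause (NOT p5) forces p5 = false.
Unit clause (NOT p1) forces p1 = false.
That conflicts with the unit clause (p1).
Either choice for p2 ends in contradiction.
Either choice for p4 ends in contradiction.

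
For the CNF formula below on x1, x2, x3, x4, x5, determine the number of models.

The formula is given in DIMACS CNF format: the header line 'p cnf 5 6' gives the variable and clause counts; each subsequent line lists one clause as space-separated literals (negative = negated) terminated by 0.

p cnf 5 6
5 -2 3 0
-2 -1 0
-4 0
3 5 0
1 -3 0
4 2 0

There are 2^5 = 32 truth assignments over (x1, x2, x3, x4, x5).
Split on x2. With x2 = True, the clauses containing x2 are satisfied and ¬x2 drops from the rest; 1 of the 2^4 = 16 assignments to the other variables satisfy what remains.
With x2 = False, by the same count on the reduced clause set, 0 assignments work.
(One model: x1=F, x2=T, x3=F, x4=F, x5=T.)
Total: 1 + 0 = 1.

1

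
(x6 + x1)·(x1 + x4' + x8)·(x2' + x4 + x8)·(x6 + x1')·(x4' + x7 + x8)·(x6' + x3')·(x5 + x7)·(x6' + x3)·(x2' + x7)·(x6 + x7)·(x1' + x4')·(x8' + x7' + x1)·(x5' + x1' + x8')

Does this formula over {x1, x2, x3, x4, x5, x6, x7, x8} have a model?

Try x6 = 1.
From the singleton clause (x3'), x3 = 0.
Now (x3) is unsatisfied and unit — conflict.
Undo x6 and try x6 = 0.
From the singleton clause (x1), x1 = 1.
Now (x1') is unsatisfied and unit — conflict.
Either choice for x6 ends in contradiction.
No assignment satisfies every clause.

No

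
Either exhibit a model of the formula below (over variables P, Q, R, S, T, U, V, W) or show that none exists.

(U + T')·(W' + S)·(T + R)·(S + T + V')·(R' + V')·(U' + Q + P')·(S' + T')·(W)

From the singleton clause (W), W = 1.
From the singleton clause (S), S = 1.
From the singleton clause (T'), T = 0.
From the singleton clause (R), R = 1.
From the singleton clause (V'), V = 0.
Try U = 0.
Every clause is now satisfied; P, Q are unconstrained.

P=1, Q=1, R=1, S=1, T=0, U=0, V=0, W=1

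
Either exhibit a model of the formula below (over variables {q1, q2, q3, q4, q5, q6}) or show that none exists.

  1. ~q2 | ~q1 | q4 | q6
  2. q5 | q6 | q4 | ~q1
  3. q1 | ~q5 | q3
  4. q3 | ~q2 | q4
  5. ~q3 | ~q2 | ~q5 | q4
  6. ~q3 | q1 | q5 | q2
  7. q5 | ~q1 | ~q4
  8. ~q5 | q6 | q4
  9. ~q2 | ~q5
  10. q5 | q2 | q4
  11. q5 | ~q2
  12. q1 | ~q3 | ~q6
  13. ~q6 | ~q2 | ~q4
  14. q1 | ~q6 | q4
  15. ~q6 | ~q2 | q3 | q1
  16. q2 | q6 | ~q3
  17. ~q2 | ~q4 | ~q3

q1: 1,  q2: 0,  q3: 1,  q4: 0,  q5: 1,  q6: 1

Suppose q2 = 0.
Suppose q5 = 1.
Suppose q1 = 1.
Suppose q6 = 1.
No clause remains; q3, q4 are free.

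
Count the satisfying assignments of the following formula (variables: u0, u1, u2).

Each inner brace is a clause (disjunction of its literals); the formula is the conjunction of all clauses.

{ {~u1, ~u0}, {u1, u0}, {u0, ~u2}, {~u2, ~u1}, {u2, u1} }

There are 2^3 = 8 truth assignments over (u0, u1, u2).
Check each against the 5 clauses (columns in the order u0, u1, u2):
  F F F  ✗ fails (u1 | u0)
  F F T  ✗ fails (u1 | u0)
  F T F  ✓ satisfies all
  F T T  ✗ fails (u0 | ~u2)
  T F F  ✗ fails (u2 | u1)
  T F T  ✓ satisfies all
  T T F  ✗ fails (~u1 | ~u0)
  T T T  ✗ fails (~u1 | ~u0)
2 of the 8 rows are models.

2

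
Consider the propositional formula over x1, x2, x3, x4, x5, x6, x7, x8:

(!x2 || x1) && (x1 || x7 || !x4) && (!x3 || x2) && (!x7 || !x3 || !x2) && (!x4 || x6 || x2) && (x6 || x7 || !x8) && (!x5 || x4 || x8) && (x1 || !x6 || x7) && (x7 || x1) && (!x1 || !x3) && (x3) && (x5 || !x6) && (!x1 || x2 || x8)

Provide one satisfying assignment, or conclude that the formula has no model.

From the singleton clause (x3), x3 = true.
From the singleton clause (x2), x2 = true.
From the singleton clause (x1), x1 = true.
Now (!x1) is unsatisfied and unit — conflict.

UNSATISFIABLE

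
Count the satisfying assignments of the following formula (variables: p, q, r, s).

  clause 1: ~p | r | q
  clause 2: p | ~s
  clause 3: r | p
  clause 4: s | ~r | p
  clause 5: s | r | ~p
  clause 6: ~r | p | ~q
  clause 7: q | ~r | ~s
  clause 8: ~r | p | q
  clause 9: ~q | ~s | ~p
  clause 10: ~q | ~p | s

There are 2^4 = 16 truth assignments over (p, q, r, s).
Split on r. With r = 1, the clauses containing r are satisfied and ~r drops from the rest; 1 of the 2^3 = 8 assignments to the other variables satisfy what remains.
With r = 0, by the same count on the reduced clause set, 0 assignments work.
Total: 1 + 0 = 1.

1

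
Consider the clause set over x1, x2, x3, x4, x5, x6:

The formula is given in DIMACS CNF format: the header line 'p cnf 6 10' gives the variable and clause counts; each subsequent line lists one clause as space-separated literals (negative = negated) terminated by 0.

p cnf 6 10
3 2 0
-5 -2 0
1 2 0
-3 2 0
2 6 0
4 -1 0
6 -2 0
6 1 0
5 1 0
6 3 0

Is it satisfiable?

Case x3 = False:
Unit clause (x2) forces x2 = True.
Unit clause (¬x5) forces x5 = False.
Unit clause (x6) forces x6 = True.
Unit clause (x1) forces x1 = True.
Unit clause (x4) forces x4 = True.
Every clause now holds.
A satisfying assignment: x1: True; x2: True; x3: False; x4: True; x5: False; x6: True.

Yes, satisfiable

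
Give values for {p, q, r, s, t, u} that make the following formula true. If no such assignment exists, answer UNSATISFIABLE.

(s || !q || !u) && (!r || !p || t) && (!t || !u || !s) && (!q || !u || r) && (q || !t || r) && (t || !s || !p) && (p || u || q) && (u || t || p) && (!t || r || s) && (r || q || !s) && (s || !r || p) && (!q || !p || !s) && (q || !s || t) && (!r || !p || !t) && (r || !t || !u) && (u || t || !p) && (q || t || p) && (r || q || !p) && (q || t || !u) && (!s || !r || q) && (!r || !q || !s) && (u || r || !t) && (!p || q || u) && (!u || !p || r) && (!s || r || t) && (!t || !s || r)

Case s = true:
Case t = false:
(!p) alone gives p = false.
(u) alone gives u = true.
(q) alone gives q = true.
(r) alone gives r = true.
That conflicts with the unit clause (!r).
That branch fails; take t = true instead.
(!u) alone gives u = false.
(r) alone gives r = true.
(!p) alone gives p = false.
(q) alone gives q = true.
That conflicts with the unit clause (!q).
Neither t = true nor t = false works.
That branch fails; take s = false instead.
Case q = false:
Case t = false:
(p) alone gives p = true.
(!r) alone gives r = false.
That conflicts with the unit clause (r).
That branch fails; take t = true instead.
(r) alone gives r = true.
(p) alone gives p = true.
That conflicts with the unit clause (!p).
Neither t = true nor t = false works.
That branch fails; take q = true instead.
(!u) alone gives u = false.
Case t = true:
(r) alone gives r = true.
(p) alone gives p = true.
That conflicts with the unit clause (!p).
That branch fails; take t = false instead.
(p) alone gives p = true.
That conflicts with the unit clause (!p).
Neither t = true nor t = false works.
Neither q = true nor q = false works.
Neither s = true nor s = false works.

UNSATISFIABLE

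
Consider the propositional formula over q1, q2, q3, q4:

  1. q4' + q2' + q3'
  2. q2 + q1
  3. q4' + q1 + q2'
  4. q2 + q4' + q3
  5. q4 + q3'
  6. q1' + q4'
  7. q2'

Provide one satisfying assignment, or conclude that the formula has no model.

Unit clause (q2') forces q2 = 0.
Unit clause (q1) forces q1 = 1.
Unit clause (q4') forces q4 = 0.
Unit clause (q3') forces q3 = 0.
Every clause now holds.

q1 ↦ 1, q2 ↦ 0, q3 ↦ 0, q4 ↦ 0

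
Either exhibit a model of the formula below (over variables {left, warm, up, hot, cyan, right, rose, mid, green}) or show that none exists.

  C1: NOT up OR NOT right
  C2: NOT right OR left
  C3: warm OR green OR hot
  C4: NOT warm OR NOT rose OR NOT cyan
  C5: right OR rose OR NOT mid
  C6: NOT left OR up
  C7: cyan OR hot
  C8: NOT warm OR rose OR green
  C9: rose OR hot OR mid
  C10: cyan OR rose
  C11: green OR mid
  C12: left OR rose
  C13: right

UNSATISFIABLE

The clause (right) is unit, so right = true.
The clause (NOT up) is unit, so up = false.
The clause (left) is unit, so left = true.
That conflicts with the unit clause (NOT left).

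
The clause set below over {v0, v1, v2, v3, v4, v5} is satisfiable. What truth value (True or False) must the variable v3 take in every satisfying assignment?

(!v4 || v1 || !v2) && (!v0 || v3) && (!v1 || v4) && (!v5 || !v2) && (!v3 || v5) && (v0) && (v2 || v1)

True

Suppose v3 = false.
Unit clause (!v0) forces v0 = false.
But (v0) is also a unit clause — contradiction.
So every satisfying assignment has v3 = True.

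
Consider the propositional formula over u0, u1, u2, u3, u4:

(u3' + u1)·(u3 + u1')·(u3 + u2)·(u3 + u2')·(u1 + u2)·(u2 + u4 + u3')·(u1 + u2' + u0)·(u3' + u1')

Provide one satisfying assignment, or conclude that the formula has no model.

Try u3 = 0.
(u1') alone gives u1 = 0.
(u2) alone gives u2 = 1.
But (u2') is also a unit clause — contradiction.
So u3 must be the other value — set u3 = 1.
(u1) alone gives u1 = 1.
But (u1') is also a unit clause — contradiction.
Either choice for u3 ends in contradiction.

UNSATISFIABLE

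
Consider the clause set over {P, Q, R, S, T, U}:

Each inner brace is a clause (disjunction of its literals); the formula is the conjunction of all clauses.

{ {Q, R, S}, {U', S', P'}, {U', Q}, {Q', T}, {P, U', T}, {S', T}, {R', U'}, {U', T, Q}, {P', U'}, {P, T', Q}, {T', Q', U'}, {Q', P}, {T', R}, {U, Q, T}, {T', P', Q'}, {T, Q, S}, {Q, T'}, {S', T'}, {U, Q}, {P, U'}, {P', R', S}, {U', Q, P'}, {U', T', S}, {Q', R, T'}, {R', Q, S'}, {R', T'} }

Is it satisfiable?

Unsatisfiable

Try U = 0.
(Q) alone gives Q = 1.
(T) alone gives T = 1.
(P) alone gives P = 1.
Now (P') is unsatisfied and unit — conflict.
Undo U and try U = 1.
(Q) alone gives Q = 1.
(T) alone gives T = 1.
Now (T') is unsatisfied and unit — conflict.
Both values of U lead to a conflict.
No assignment satisfies every clause.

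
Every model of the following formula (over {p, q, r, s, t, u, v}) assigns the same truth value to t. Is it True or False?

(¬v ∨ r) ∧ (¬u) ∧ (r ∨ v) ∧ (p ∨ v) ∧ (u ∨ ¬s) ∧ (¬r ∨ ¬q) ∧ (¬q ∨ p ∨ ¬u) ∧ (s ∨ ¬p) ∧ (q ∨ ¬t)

Suppose t = True.
Unit clause (¬u) forces u = False.
Unit clause (¬s) forces s = False.
Unit clause (¬p) forces p = False.
Unit clause (v) forces v = True.
Unit clause (r) forces r = True.
Unit clause (¬q) forces q = False.
But (q) is also a unit clause — contradiction.
So every satisfying assignment has t = False.

False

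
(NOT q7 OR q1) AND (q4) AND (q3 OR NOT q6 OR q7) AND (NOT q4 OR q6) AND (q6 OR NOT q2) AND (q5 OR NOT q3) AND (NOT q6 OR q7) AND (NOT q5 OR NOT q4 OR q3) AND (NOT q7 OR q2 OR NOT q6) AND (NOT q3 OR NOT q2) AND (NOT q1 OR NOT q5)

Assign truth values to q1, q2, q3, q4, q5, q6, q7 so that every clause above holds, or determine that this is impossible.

q1=true, q2=true, q3=false, q4=true, q5=false, q6=true, q7=true

Unit clause (q4) forces q4 = true.
Unit clause (q6) forces q6 = true.
Unit clause (q7) forces q7 = true.
Unit clause (q1) forces q1 = true.
Unit clause (q2) forces q2 = true.
Unit clause (NOT q3) forces q3 = false.
Unit clause (NOT q5) forces q5 = false.
All clauses are satisfied.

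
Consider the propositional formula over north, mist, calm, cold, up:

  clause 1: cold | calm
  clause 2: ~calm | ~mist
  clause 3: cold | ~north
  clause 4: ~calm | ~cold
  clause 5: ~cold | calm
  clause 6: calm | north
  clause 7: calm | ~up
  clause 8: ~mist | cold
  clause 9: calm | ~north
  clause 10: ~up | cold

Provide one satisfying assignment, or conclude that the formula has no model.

north: 0,  mist: 0,  calm: 1,  cold: 0,  up: 0

Branch on cold: set cold = 0.
The clause (calm) is unit, so calm = 1.
The clause (~mist) is unit, so mist = 0.
The clause (~north) is unit, so north = 0.
The clause (~up) is unit, so up = 0.
This assignment satisfies each clause.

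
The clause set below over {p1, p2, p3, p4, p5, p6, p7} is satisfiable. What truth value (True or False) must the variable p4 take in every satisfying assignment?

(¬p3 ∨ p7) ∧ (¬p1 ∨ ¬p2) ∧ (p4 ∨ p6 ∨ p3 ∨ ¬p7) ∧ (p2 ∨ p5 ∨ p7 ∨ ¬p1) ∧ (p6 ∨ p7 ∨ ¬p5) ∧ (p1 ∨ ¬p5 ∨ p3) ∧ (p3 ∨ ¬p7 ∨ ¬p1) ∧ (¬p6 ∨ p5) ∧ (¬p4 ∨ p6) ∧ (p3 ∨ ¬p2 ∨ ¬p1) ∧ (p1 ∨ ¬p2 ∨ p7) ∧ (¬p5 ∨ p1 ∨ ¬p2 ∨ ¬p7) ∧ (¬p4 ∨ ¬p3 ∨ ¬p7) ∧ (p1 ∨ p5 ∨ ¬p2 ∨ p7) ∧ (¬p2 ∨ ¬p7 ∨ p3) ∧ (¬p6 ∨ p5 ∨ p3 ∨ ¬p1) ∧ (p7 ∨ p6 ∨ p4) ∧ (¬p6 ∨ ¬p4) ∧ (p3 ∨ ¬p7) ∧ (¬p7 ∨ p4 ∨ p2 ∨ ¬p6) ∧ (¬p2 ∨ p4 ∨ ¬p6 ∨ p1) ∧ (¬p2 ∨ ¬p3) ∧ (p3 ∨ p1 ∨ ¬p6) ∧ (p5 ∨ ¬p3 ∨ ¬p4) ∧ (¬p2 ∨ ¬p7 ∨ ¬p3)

Suppose p4 = True.
From the singleton clause (p6), p6 = True.
Now (¬p6) is unsatisfied and unit — conflict.
So every satisfying assignment has p4 = False.

False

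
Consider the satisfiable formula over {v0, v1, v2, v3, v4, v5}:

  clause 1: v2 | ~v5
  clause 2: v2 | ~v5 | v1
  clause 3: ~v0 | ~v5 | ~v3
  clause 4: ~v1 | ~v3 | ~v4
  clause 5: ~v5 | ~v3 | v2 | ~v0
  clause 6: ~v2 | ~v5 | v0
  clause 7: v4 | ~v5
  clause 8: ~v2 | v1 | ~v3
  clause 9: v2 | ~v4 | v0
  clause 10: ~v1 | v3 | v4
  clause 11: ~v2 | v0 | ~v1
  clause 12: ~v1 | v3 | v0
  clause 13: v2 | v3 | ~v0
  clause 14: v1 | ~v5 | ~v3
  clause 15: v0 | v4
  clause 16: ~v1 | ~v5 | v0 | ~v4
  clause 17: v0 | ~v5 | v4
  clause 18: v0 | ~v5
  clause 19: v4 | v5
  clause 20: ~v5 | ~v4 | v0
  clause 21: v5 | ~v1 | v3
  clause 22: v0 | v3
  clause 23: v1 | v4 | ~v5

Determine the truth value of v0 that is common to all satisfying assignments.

True

Suppose v0 = 0.
(v4) alone gives v4 = 1.
(v2) alone gives v2 = 1.
(~v5) alone gives v5 = 0.
(~v1) alone gives v1 = 0.
(~v3) alone gives v3 = 0.
That conflicts with the unit clause (v3).
So every satisfying assignment has v0 = True.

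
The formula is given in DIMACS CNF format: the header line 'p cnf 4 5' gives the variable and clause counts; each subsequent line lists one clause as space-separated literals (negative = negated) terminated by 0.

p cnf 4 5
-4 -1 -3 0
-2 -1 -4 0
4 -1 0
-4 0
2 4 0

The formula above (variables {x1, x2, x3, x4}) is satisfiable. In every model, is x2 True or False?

Suppose x2 = False.
Unit clause (¬x4) forces x4 = False.
That conflicts with the unit clause (x4).
So every satisfying assignment has x2 = True.

True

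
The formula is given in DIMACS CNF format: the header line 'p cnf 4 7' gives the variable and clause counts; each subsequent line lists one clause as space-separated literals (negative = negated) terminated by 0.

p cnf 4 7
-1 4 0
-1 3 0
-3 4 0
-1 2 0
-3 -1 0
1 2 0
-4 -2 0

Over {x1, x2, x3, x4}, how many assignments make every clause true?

1

There are 2^4 = 16 truth assignments over (x1, x2, x3, x4).
Check each against the 7 clauses (columns in the order x1, x2, x3, x4):
  F F F F  ✗ fails (x1 ∨ x2)
  F F F T  ✗ fails (x1 ∨ x2)
  F F T F  ✗ fails (¬x3 ∨ x4)
  F F T T  ✗ fails (x1 ∨ x2)
  F T F F  ✓ satisfies all
  F T F T  ✗ fails (¬x4 ∨ ¬x2)
  F T T F  ✗ fails (¬x3 ∨ x4)
  F T T T  ✗ fails (¬x4 ∨ ¬x2)
  T F F F  ✗ fails (¬x1 ∨ x4)
  T F F T  ✗ fails (¬x1 ∨ x3)
  T F T F  ✗ fails (¬x1 ∨ x4)
  T F T T  ✗ fails (¬x1 ∨ x2)
  T T F F  ✗ fails (¬x1 ∨ x4)
  T T F T  ✗ fails (¬x1 ∨ x3)
  T T T F  ✗ fails (¬x1 ∨ x4)
  T T T T  ✗ fails (¬x3 ∨ ¬x1)
1 of the 16 rows is a model.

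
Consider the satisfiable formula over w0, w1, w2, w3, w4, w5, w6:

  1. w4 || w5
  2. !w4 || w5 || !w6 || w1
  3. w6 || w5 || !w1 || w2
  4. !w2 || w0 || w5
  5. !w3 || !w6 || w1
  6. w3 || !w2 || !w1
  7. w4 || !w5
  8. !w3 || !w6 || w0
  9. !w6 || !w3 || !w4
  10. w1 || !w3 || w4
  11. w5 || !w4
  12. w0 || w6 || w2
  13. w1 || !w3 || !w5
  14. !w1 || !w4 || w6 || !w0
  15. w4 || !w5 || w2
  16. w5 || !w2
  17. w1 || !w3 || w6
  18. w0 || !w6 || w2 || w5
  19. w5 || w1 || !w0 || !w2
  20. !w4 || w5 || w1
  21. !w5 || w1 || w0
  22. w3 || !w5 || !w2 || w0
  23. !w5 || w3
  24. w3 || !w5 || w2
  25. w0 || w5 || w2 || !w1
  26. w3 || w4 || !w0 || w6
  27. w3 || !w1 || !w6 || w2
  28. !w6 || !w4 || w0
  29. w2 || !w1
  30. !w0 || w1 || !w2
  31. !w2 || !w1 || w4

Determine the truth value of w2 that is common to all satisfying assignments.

Suppose w2 = false.
From the singleton clause (!w1), w1 = false.
Case w4 = true:
From the singleton clause (w5), w5 = true.
From the singleton clause (!w3), w3 = false.
Now (w3) is unsatisfied and unit — conflict.
So w4 must be the other value — set w4 = false.
From the singleton clause (w5), w5 = true.
Now (!w5) is unsatisfied and unit — conflict.
Either choice for w4 ends in contradiction.
So every satisfying assignment has w2 = True.

True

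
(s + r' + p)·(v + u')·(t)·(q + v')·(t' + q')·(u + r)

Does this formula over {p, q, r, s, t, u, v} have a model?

(t) alone gives t = 1.
(q') alone gives q = 0.
(v') alone gives v = 0.
(u') alone gives u = 0.
(r) alone gives r = 1.
Branch on s: set s = 1.
Every clause is now satisfied; p is unconstrained.
A satisfying assignment: p=0,  q=0,  r=1,  s=1,  t=1,  u=0,  v=0.

Yes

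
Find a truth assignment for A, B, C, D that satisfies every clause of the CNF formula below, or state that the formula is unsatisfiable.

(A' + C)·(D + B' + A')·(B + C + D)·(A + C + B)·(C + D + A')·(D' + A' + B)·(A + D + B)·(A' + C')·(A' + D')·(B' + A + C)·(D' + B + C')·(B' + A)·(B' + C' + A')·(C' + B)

Branch on A: set A = 0.
The clause (B') is unit, so B = 0.
The clause (C) is unit, so C = 1.
That conflicts with the unit clause (C').
That branch fails; take A = 1 instead.
The clause (C) is unit, so C = 1.
That conflicts with the unit clause (C').
Either choice for A ends in contradiction.

UNSATISFIABLE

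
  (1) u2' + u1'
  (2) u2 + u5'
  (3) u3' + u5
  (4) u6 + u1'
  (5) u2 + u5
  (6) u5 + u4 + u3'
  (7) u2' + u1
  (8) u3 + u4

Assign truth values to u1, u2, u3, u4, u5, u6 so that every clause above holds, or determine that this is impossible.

UNSATISFIABLE

Case u2 = 0:
The clause (u5') is unit, so u5 = 0.
That conflicts with the unit clause (u5).
Undo u2 and try u2 = 1.
The clause (u1') is unit, so u1 = 0.
That conflicts with the unit clause (u1).
Either choice for u2 ends in contradiction.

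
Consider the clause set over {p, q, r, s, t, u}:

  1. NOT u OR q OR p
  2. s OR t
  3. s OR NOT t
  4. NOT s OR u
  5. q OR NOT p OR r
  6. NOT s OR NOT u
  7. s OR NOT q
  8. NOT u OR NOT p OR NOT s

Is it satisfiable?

Suppose s = true.
Unit clause (u) forces u = true.
That conflicts with the unit clause (NOT u).
So s must be the other value — set s = false.
Unit clause (t) forces t = true.
That conflicts with the unit clause (NOT t).
Both values of s lead to a conflict.
No assignment satisfies every clause.

No, unsatisfiable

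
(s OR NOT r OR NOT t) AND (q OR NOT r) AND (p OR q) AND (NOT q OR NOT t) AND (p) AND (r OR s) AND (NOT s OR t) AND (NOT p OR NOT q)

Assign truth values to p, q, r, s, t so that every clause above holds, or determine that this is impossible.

p: true, q: false, r: false, s: true, t: true

(p) alone gives p = true.
(NOT q) alone gives q = false.
(NOT r) alone gives r = false.
(s) alone gives s = true.
(t) alone gives t = true.
All clauses are satisfied.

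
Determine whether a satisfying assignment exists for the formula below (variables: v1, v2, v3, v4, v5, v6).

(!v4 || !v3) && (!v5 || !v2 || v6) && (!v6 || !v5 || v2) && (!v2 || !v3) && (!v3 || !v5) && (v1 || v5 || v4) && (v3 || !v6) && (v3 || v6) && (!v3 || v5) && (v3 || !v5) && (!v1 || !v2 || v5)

Unsatisfiable

Branch on v4: set v4 = false.
Branch on v2: set v2 = false.
Branch on v6: set v6 = false.
The clause (v3) is unit, so v3 = true.
The clause (!v5) is unit, so v5 = false.
Now (v5) is unsatisfied and unit — conflict.
Backtrack on v6: now try v6 = true.
The clause (!v5) is unit, so v5 = false.
The clause (v1) is unit, so v1 = true.
The clause (v3) is unit, so v3 = true.
Now (!v3) is unsatisfied and unit — conflict.
Both values of v6 lead to a conflict.
Backtrack on v2: now try v2 = true.
The clause (!v3) is unit, so v3 = false.
The clause (!v6) is unit, so v6 = false.
Now (v6) is unsatisfied and unit — conflict.
Both values of v2 lead to a conflict.
Backtrack on v4: now try v4 = true.
The clause (!v3) is unit, so v3 = false.
The clause (!v6) is unit, so v6 = false.
Now (v6) is unsatisfied and unit — conflict.
Both values of v4 lead to a conflict.
No assignment satisfies every clause.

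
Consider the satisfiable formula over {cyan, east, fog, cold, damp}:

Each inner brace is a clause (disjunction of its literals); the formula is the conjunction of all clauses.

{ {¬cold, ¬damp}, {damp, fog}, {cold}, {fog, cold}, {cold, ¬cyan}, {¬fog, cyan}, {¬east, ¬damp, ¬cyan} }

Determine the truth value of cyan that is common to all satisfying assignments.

Suppose cyan = False.
From the singleton clause (cold), cold = True.
From the singleton clause (¬damp), damp = False.
From the singleton clause (fog), fog = True.
But (¬fog) is also a unit clause — contradiction.
So every satisfying assignment has cyan = True.

True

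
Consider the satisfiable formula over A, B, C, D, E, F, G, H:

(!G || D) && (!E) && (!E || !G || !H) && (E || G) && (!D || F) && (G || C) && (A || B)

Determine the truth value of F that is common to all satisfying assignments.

True

Suppose F = false.
(!E) alone gives E = false.
(G) alone gives G = true.
(D) alone gives D = true.
Now (!D) is unsatisfied and unit — conflict.
So every satisfying assignment has F = True.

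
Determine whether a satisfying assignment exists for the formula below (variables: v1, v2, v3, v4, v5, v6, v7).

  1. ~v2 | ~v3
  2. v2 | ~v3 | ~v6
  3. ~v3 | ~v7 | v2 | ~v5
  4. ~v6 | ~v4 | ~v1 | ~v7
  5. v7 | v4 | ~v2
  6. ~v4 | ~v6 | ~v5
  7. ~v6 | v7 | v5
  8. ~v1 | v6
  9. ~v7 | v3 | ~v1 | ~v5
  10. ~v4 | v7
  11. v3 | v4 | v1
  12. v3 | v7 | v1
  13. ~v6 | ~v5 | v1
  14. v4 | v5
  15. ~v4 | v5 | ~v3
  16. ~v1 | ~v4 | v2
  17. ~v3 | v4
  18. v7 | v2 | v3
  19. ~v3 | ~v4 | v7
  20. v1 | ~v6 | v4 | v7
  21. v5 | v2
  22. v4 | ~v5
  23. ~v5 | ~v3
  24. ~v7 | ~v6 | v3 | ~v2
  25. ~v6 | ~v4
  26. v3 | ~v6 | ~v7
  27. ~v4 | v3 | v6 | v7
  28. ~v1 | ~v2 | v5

Case v2 = 0:
The clause (v5) is unit, so v5 = 1.
The clause (v4) is unit, so v4 = 1.
The clause (~v6) is unit, so v6 = 0.
The clause (~v1) is unit, so v1 = 0.
The clause (v7) is unit, so v7 = 1.
The clause (~v3) is unit, so v3 = 0.
All clauses are satisfied.
A satisfying assignment: v1=0; v2=0; v3=0; v4=1; v5=1; v6=0; v7=1.

Yes, satisfiable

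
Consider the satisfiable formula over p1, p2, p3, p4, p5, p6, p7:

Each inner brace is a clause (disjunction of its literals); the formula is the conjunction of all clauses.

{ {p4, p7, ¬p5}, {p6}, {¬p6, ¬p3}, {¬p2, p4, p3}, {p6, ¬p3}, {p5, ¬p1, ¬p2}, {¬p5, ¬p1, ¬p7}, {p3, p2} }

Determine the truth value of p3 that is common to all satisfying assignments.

False

Suppose p3 = True.
(p6) alone gives p6 = True.
But (¬p6) is also a unit clause — contradiction.
So every satisfying assignment has p3 = False.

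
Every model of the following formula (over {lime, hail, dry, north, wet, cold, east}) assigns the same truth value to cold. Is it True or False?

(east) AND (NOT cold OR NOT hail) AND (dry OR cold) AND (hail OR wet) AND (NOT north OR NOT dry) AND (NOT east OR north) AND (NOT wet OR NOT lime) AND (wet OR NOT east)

Suppose cold = false.
Unit clause (east) forces east = true.
Unit clause (dry) forces dry = true.
Unit clause (NOT north) forces north = false.
That conflicts with the unit clause (north).
So every satisfying assignment has cold = True.

True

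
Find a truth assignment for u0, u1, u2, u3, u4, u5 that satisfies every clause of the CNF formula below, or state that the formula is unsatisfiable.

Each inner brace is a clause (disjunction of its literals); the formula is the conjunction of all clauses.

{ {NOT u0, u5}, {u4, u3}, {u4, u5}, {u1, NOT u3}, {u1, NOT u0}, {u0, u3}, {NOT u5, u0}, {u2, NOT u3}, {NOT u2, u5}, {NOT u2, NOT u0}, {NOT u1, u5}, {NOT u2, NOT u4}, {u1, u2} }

u0=true, u1=true, u2=false, u3=false, u4=true, u5=true

Suppose u0 = true.
(u5) alone gives u5 = true.
(u1) alone gives u1 = true.
(NOT u2) alone gives u2 = false.
(NOT u3) alone gives u3 = false.
(u4) alone gives u4 = true.
All clauses are satisfied.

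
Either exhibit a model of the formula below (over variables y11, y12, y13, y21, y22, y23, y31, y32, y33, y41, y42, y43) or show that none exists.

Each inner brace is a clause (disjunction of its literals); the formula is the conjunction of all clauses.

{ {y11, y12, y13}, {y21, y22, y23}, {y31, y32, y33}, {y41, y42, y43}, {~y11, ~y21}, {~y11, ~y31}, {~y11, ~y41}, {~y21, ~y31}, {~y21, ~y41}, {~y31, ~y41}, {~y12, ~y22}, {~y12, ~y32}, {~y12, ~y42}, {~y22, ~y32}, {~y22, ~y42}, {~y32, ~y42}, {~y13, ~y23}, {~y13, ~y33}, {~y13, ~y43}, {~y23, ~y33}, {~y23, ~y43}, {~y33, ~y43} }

UNSATISFIABLE

Suppose y11 = 0.
Suppose y12 = 1.
(~y22) alone gives y22 = 0.
(~y32) alone gives y32 = 0.
(~y42) alone gives y42 = 0.
Suppose y21 = 1.
(~y31) alone gives y31 = 0.
(y33) alone gives y33 = 1.
(~y41) alone gives y41 = 0.
(y43) alone gives y43 = 1.
But (~y43) is also a unit clause — contradiction.
Backtrack on y21: now try y21 = 0.
(y23) alone gives y23 = 1.
(~y13) alone gives y13 = 0.
(~y33) alone gives y33 = 0.
(y31) alone gives y31 = 1.
(~y41) alone gives y41 = 0.
(y43) alone gives y43 = 1.
But (~y43) is also a unit clause — contradiction.
Either choice for y21 ends in contradiction.
Backtrack on y12: now try y12 = 0.
(y13) alone gives y13 = 1.
(~y23) alone gives y23 = 0.
(~y33) alone gives y33 = 0.
(~y43) alone gives y43 = 0.
Suppose y21 = 1.
(~y31) alone gives y31 = 0.
(y32) alone gives y32 = 1.
(~y41) alone gives y41 = 0.
(y42) alone gives y42 = 1.
But (~y42) is also a unit clause — contradiction.
Backtrack on y21: now try y21 = 0.
(y22) alone gives y22 = 1.
(~y32) alone gives y32 = 0.
(y31) alone gives y31 = 1.
(~y41) alone gives y41 = 0.
(y42) alone gives y42 = 1.
But (~y42) is also a unit clause — contradiction.
Either choice for y21 ends in contradiction.
Either choice for y12 ends in contradiction.
Backtrack on y11: now try y11 = 1.
(~y21) alone gives y21 = 0.
(~y31) alone gives y31 = 0.
(~y41) alone gives y41 = 0.
Suppose y22 = 1.
(~y12) alone gives y12 = 0.
(~y32) alone gives y32 = 0.
(y33) alone gives y33 = 1.
(~y42) alone gives y42 = 0.
(y43) alone gives y43 = 1.
But (~y43) is also a unit clause — contradiction.
Backtrack on y22: now try y22 = 0.
(y23) alone gives y23 = 1.
(~y13) alone gives y13 = 0.
(~y33) alone gives y33 = 0.
(y32) alone gives y32 = 1.
(~y12) alone gives y12 = 0.
(~y42) alone gives y42 = 0.
(y43) alone gives y43 = 1.
But (~y43) is also a unit clause — contradiction.
Either choice for y22 ends in contradiction.
Either choice for y11 ends in contradiction.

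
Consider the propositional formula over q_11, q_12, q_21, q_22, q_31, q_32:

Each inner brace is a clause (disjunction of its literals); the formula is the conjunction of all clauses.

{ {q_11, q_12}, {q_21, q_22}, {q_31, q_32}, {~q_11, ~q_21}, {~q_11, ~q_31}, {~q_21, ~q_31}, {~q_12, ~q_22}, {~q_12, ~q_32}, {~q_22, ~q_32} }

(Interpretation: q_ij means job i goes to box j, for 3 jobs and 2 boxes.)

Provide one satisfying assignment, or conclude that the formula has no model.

UNSATISFIABLE

Suppose q_11 = 1.
From the singleton clause (~q_21), q_21 = 0.
From the singleton clause (q_22), q_22 = 1.
From the singleton clause (~q_31), q_31 = 0.
From the singleton clause (q_32), q_32 = 1.
That conflicts with the unit clause (~q_32).
Undo q_11 and try q_11 = 0.
From the singleton clause (q_12), q_12 = 1.
From the singleton clause (~q_22), q_22 = 0.
From the singleton clause (q_21), q_21 = 1.
From the singleton clause (~q_31), q_31 = 0.
From the singleton clause (q_32), q_32 = 1.
That conflicts with the unit clause (~q_32).
Neither q_11 = 1 nor q_11 = 0 works.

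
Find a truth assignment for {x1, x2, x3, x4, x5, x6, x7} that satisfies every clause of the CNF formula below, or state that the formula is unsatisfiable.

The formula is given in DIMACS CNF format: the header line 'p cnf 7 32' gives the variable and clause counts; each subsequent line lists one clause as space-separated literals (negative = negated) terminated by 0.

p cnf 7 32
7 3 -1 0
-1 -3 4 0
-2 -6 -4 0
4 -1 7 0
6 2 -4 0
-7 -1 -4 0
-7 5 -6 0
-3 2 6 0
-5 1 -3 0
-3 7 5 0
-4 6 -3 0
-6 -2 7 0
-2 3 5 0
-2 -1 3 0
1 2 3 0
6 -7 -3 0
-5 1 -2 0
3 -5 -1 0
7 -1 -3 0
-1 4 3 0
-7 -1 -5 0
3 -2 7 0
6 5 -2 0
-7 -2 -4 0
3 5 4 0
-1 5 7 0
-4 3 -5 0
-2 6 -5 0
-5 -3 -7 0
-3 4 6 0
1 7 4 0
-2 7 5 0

Case x7 = True:
Case x1 = False:
Case x5 = True:
From the singleton clause (¬x3), x3 = False.
From the singleton clause (x2), x2 = True.
Now (¬x2) is unsatisfied and unit — conflict.
That branch fails; take x5 = False instead.
From the singleton clause (¬x6), x6 = False.
From the singleton clause (¬x3), x3 = False.
From the singleton clause (¬x2), x2 = False.
Now (x2) is unsatisfied and unit — conflict.
Both values of x5 lead to a conflict.
That branch fails; take x1 = True instead.
From the singleton clause (¬x4), x4 = False.
From the singleton clause (¬x3), x3 = False.
Now (x3) is unsatisfied and unit — conflict.
Both values of x1 lead to a conflict.
That branch fails; take x7 = False instead.
Case x3 = True:
From the singleton clause (x5), x5 = True.
From the singleton clause (x1), x1 = True.
Now (¬x1) is unsatisfied and unit — conflict.
That branch fails; take x3 = False instead.
From the singleton clause (¬x1), x1 = False.
From the singleton clause (x2), x2 = True.
Now (¬x2) is unsatisfied and unit — conflict.
Both values of x3 lead to a conflict.
Both values of x7 lead to a conflict.

UNSATISFIABLE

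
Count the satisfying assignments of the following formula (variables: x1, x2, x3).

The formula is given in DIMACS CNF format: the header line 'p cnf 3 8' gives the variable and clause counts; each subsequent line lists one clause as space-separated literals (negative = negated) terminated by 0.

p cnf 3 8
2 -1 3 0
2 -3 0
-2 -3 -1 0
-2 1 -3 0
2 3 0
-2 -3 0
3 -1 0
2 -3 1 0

There are 2^3 = 8 truth assignments over (x1, x2, x3).
Split on x2. With x2 = True, the clauses containing x2 are satisfied and ¬x2 drops from the rest; 1 of the 2^2 = 4 assignments to the other variables satisfy what remains.
With x2 = False, by the same count on the reduced clause set, 0 assignments work.
(One model: x1=F, x2=T, x3=F.)
Total: 1 + 0 = 1.

1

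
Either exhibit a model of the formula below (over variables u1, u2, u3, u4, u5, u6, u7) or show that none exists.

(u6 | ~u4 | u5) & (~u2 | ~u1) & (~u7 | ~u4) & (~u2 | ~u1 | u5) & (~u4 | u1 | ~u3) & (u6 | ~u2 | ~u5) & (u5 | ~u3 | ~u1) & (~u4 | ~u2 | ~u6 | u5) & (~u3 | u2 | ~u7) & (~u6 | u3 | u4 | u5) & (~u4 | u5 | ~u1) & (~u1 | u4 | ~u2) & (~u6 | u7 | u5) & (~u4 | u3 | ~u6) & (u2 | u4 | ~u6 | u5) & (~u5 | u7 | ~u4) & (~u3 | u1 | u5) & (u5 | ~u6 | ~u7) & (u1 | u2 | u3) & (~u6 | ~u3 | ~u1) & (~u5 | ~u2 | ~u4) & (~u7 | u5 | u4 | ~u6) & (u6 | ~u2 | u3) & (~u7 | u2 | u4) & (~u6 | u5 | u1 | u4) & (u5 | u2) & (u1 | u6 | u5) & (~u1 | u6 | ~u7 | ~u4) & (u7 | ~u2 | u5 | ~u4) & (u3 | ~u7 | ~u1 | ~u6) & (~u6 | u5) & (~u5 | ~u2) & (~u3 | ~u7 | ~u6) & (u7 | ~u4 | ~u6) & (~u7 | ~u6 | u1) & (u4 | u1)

Branch on u2: set u2 = 0.
(u5) alone gives u5 = 1.
Branch on u7: set u7 = 0.
(~u4) alone gives u4 = 0.
(u1) alone gives u1 = 1.
Branch on u6: set u6 = 0.
Every clause is now satisfied; u3 is unconstrained.

u1: 1,  u2: 0,  u3: 1,  u4: 0,  u5: 1,  u6: 0,  u7: 0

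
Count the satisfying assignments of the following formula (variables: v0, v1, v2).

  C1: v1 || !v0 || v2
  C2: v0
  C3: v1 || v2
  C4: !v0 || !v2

1

There are 2^3 = 8 truth assignments over (v0, v1, v2).
Check each against the 4 clauses (columns in the order v0, v1, v2):
  F F F  ✗ fails (v0)
  F F T  ✗ fails (v0)
  F T F  ✗ fails (v0)
  F T T  ✗ fails (v0)
  T F F  ✗ fails (v1 || !v0 || v2)
  T F T  ✗ fails (!v0 || !v2)
  T T F  ✓ satisfies all
  T T T  ✗ fails (!v0 || !v2)
1 of the 8 rows is a model.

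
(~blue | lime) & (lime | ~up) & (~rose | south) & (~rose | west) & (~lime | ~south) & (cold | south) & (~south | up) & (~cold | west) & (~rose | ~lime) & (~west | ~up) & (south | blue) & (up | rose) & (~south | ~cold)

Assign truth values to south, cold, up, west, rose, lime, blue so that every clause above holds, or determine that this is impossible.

UNSATISFIABLE

Branch on blue: set blue = 0.
Unit clause (south) forces south = 1.
Unit clause (~lime) forces lime = 0.
Unit clause (~up) forces up = 0.
That conflicts with the unit clause (up).
Backtrack on blue: now try blue = 1.
Unit clause (lime) forces lime = 1.
Unit clause (~south) forces south = 0.
Unit clause (~rose) forces rose = 0.
Unit clause (cold) forces cold = 1.
Unit clause (west) forces west = 1.
Unit clause (~up) forces up = 0.
That conflicts with the unit clause (up).
Either choice for blue ends in contradiction.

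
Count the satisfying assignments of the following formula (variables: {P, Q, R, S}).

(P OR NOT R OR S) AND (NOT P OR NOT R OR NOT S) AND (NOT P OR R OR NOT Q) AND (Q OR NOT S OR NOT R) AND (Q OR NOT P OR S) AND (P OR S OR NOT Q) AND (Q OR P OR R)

There are 2^4 = 16 truth assignments over (P, Q, R, S).
Check each against the 7 clauses (columns in the order P, Q, R, S):
  F F F F  ✗ fails (Q OR P OR R)
  F F F T  ✗ fails (Q OR P OR R)
  F F T F  ✗ fails (P OR NOT R OR S)
  F F T T  ✗ fails (Q OR NOT S OR NOT R)
  F T F F  ✗ fails (P OR S OR NOT Q)
  F T F T  ✓ satisfies all
  F T T F  ✗ fails (P OR NOT R OR S)
  F T T T  ✓ satisfies all
  T F F F  ✗ fails (Q OR NOT P OR S)
  T F F T  ✓ satisfies all
  T F T F  ✗ fails (Q OR NOT P OR S)
  T F T T  ✗ fails (NOT P OR NOT R OR NOT S)
  T T F F  ✗ fails (NOT P OR R OR NOT Q)
  T T F T  ✗ fails (NOT P OR R OR NOT Q)
  T T T F  ✓ satisfies all
  T T T T  ✗ fails (NOT P OR NOT R OR NOT S)
4 of the 16 rows are models.

4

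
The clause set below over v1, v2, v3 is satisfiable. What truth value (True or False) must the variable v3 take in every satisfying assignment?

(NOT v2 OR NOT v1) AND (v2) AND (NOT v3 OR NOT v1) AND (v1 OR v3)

True

Suppose v3 = false.
(v2) alone gives v2 = true.
(NOT v1) alone gives v1 = false.
But (v1) is also a unit clause — contradiction.
So every satisfying assignment has v3 = True.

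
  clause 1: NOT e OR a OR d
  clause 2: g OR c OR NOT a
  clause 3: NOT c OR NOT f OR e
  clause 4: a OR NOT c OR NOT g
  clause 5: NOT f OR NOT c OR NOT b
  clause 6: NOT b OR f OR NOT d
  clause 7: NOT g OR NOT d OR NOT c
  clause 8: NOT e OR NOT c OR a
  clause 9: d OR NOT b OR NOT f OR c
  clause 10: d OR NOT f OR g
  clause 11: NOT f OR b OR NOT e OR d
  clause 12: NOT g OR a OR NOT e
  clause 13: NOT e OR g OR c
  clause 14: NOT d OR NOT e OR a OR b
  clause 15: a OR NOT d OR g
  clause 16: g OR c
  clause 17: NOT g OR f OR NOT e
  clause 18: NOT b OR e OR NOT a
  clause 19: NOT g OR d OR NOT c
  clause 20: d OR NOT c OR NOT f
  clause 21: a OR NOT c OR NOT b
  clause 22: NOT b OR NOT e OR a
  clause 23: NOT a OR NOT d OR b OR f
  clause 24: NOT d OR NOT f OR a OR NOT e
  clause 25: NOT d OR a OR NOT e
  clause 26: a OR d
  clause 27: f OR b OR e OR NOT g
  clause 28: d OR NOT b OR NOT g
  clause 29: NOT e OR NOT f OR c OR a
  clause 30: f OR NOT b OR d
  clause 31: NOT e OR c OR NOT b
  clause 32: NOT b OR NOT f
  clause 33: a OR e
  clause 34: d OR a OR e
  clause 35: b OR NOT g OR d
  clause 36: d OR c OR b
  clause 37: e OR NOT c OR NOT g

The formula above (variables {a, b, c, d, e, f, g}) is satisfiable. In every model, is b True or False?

False

Suppose b = true.
(NOT f) alone gives f = false.
(NOT d) alone gives d = false.
That conflicts with the unit clause (d).
So every satisfying assignment has b = False.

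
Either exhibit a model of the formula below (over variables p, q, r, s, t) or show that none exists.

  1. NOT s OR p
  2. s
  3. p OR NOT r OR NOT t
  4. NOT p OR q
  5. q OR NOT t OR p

(s) alone gives s = true.
(p) alone gives p = true.
(q) alone gives q = true.
No clause remains; r, t are free.

p ↦ true, q ↦ true, r ↦ false, s ↦ true, t ↦ true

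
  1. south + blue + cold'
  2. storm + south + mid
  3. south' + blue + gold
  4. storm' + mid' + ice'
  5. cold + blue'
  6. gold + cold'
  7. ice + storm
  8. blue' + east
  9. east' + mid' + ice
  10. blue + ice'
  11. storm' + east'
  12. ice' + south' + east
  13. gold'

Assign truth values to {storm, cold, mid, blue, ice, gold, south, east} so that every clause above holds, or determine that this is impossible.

From the singleton clause (gold'), gold = 0.
From the singleton clause (cold'), cold = 0.
From the singleton clause (blue'), blue = 0.
From the singleton clause (south'), south = 0.
From the singleton clause (ice'), ice = 0.
From the singleton clause (storm), storm = 1.
From the singleton clause (east'), east = 0.
Every clause is now satisfied; mid is unconstrained.

storm: 1, cold: 0, mid: 1, blue: 0, ice: 0, gold: 0, south: 0, east: 0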